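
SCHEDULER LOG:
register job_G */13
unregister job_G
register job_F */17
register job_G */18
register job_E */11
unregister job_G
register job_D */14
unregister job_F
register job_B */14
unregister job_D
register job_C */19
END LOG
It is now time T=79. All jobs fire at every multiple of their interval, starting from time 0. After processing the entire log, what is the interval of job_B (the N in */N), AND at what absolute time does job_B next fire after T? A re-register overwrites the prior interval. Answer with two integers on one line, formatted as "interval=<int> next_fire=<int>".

Answer: interval=14 next_fire=84

Derivation:
Op 1: register job_G */13 -> active={job_G:*/13}
Op 2: unregister job_G -> active={}
Op 3: register job_F */17 -> active={job_F:*/17}
Op 4: register job_G */18 -> active={job_F:*/17, job_G:*/18}
Op 5: register job_E */11 -> active={job_E:*/11, job_F:*/17, job_G:*/18}
Op 6: unregister job_G -> active={job_E:*/11, job_F:*/17}
Op 7: register job_D */14 -> active={job_D:*/14, job_E:*/11, job_F:*/17}
Op 8: unregister job_F -> active={job_D:*/14, job_E:*/11}
Op 9: register job_B */14 -> active={job_B:*/14, job_D:*/14, job_E:*/11}
Op 10: unregister job_D -> active={job_B:*/14, job_E:*/11}
Op 11: register job_C */19 -> active={job_B:*/14, job_C:*/19, job_E:*/11}
Final interval of job_B = 14
Next fire of job_B after T=79: (79//14+1)*14 = 84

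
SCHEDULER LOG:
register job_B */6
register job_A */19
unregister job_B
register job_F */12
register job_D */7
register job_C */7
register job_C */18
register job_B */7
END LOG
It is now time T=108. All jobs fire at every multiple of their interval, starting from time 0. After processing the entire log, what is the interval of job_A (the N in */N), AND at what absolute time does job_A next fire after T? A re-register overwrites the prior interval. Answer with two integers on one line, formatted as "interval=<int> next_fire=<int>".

Op 1: register job_B */6 -> active={job_B:*/6}
Op 2: register job_A */19 -> active={job_A:*/19, job_B:*/6}
Op 3: unregister job_B -> active={job_A:*/19}
Op 4: register job_F */12 -> active={job_A:*/19, job_F:*/12}
Op 5: register job_D */7 -> active={job_A:*/19, job_D:*/7, job_F:*/12}
Op 6: register job_C */7 -> active={job_A:*/19, job_C:*/7, job_D:*/7, job_F:*/12}
Op 7: register job_C */18 -> active={job_A:*/19, job_C:*/18, job_D:*/7, job_F:*/12}
Op 8: register job_B */7 -> active={job_A:*/19, job_B:*/7, job_C:*/18, job_D:*/7, job_F:*/12}
Final interval of job_A = 19
Next fire of job_A after T=108: (108//19+1)*19 = 114

Answer: interval=19 next_fire=114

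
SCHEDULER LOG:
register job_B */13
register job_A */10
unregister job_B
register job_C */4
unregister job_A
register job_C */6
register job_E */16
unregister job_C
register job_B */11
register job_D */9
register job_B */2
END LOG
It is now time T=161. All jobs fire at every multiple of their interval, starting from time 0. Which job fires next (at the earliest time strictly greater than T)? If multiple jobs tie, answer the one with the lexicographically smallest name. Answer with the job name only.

Op 1: register job_B */13 -> active={job_B:*/13}
Op 2: register job_A */10 -> active={job_A:*/10, job_B:*/13}
Op 3: unregister job_B -> active={job_A:*/10}
Op 4: register job_C */4 -> active={job_A:*/10, job_C:*/4}
Op 5: unregister job_A -> active={job_C:*/4}
Op 6: register job_C */6 -> active={job_C:*/6}
Op 7: register job_E */16 -> active={job_C:*/6, job_E:*/16}
Op 8: unregister job_C -> active={job_E:*/16}
Op 9: register job_B */11 -> active={job_B:*/11, job_E:*/16}
Op 10: register job_D */9 -> active={job_B:*/11, job_D:*/9, job_E:*/16}
Op 11: register job_B */2 -> active={job_B:*/2, job_D:*/9, job_E:*/16}
  job_B: interval 2, next fire after T=161 is 162
  job_D: interval 9, next fire after T=161 is 162
  job_E: interval 16, next fire after T=161 is 176
Earliest = 162, winner (lex tiebreak) = job_B

Answer: job_B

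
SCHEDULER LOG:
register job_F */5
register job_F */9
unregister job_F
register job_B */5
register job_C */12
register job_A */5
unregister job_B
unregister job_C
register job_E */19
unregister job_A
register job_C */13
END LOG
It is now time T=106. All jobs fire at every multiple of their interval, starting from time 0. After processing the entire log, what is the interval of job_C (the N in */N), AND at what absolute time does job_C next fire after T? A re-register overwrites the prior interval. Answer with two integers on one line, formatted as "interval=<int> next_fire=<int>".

Answer: interval=13 next_fire=117

Derivation:
Op 1: register job_F */5 -> active={job_F:*/5}
Op 2: register job_F */9 -> active={job_F:*/9}
Op 3: unregister job_F -> active={}
Op 4: register job_B */5 -> active={job_B:*/5}
Op 5: register job_C */12 -> active={job_B:*/5, job_C:*/12}
Op 6: register job_A */5 -> active={job_A:*/5, job_B:*/5, job_C:*/12}
Op 7: unregister job_B -> active={job_A:*/5, job_C:*/12}
Op 8: unregister job_C -> active={job_A:*/5}
Op 9: register job_E */19 -> active={job_A:*/5, job_E:*/19}
Op 10: unregister job_A -> active={job_E:*/19}
Op 11: register job_C */13 -> active={job_C:*/13, job_E:*/19}
Final interval of job_C = 13
Next fire of job_C after T=106: (106//13+1)*13 = 117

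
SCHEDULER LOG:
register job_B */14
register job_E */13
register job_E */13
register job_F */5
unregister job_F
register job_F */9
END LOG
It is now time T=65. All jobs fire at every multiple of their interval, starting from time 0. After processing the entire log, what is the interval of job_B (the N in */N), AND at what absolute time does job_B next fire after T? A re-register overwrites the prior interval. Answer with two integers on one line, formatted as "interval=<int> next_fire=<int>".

Op 1: register job_B */14 -> active={job_B:*/14}
Op 2: register job_E */13 -> active={job_B:*/14, job_E:*/13}
Op 3: register job_E */13 -> active={job_B:*/14, job_E:*/13}
Op 4: register job_F */5 -> active={job_B:*/14, job_E:*/13, job_F:*/5}
Op 5: unregister job_F -> active={job_B:*/14, job_E:*/13}
Op 6: register job_F */9 -> active={job_B:*/14, job_E:*/13, job_F:*/9}
Final interval of job_B = 14
Next fire of job_B after T=65: (65//14+1)*14 = 70

Answer: interval=14 next_fire=70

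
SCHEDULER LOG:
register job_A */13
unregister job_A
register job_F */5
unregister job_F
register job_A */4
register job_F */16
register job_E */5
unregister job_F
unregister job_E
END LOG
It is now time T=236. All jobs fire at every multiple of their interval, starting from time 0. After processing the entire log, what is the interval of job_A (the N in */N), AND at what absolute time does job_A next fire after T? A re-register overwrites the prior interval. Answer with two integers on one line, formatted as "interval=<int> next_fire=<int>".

Answer: interval=4 next_fire=240

Derivation:
Op 1: register job_A */13 -> active={job_A:*/13}
Op 2: unregister job_A -> active={}
Op 3: register job_F */5 -> active={job_F:*/5}
Op 4: unregister job_F -> active={}
Op 5: register job_A */4 -> active={job_A:*/4}
Op 6: register job_F */16 -> active={job_A:*/4, job_F:*/16}
Op 7: register job_E */5 -> active={job_A:*/4, job_E:*/5, job_F:*/16}
Op 8: unregister job_F -> active={job_A:*/4, job_E:*/5}
Op 9: unregister job_E -> active={job_A:*/4}
Final interval of job_A = 4
Next fire of job_A after T=236: (236//4+1)*4 = 240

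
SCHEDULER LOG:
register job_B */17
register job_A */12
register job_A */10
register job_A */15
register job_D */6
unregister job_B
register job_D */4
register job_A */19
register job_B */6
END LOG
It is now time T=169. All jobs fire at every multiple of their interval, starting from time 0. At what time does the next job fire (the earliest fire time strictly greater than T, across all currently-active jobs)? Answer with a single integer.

Op 1: register job_B */17 -> active={job_B:*/17}
Op 2: register job_A */12 -> active={job_A:*/12, job_B:*/17}
Op 3: register job_A */10 -> active={job_A:*/10, job_B:*/17}
Op 4: register job_A */15 -> active={job_A:*/15, job_B:*/17}
Op 5: register job_D */6 -> active={job_A:*/15, job_B:*/17, job_D:*/6}
Op 6: unregister job_B -> active={job_A:*/15, job_D:*/6}
Op 7: register job_D */4 -> active={job_A:*/15, job_D:*/4}
Op 8: register job_A */19 -> active={job_A:*/19, job_D:*/4}
Op 9: register job_B */6 -> active={job_A:*/19, job_B:*/6, job_D:*/4}
  job_A: interval 19, next fire after T=169 is 171
  job_B: interval 6, next fire after T=169 is 174
  job_D: interval 4, next fire after T=169 is 172
Earliest fire time = 171 (job job_A)

Answer: 171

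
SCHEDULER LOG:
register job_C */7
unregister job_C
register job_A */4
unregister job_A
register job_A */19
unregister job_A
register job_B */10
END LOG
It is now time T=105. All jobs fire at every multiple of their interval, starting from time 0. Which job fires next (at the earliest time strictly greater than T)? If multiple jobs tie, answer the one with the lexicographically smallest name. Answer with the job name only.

Op 1: register job_C */7 -> active={job_C:*/7}
Op 2: unregister job_C -> active={}
Op 3: register job_A */4 -> active={job_A:*/4}
Op 4: unregister job_A -> active={}
Op 5: register job_A */19 -> active={job_A:*/19}
Op 6: unregister job_A -> active={}
Op 7: register job_B */10 -> active={job_B:*/10}
  job_B: interval 10, next fire after T=105 is 110
Earliest = 110, winner (lex tiebreak) = job_B

Answer: job_B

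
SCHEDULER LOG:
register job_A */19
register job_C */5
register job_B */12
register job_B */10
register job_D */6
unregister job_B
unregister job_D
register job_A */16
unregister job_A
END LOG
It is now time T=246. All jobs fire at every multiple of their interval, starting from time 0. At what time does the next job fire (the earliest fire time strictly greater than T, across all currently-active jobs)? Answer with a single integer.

Answer: 250

Derivation:
Op 1: register job_A */19 -> active={job_A:*/19}
Op 2: register job_C */5 -> active={job_A:*/19, job_C:*/5}
Op 3: register job_B */12 -> active={job_A:*/19, job_B:*/12, job_C:*/5}
Op 4: register job_B */10 -> active={job_A:*/19, job_B:*/10, job_C:*/5}
Op 5: register job_D */6 -> active={job_A:*/19, job_B:*/10, job_C:*/5, job_D:*/6}
Op 6: unregister job_B -> active={job_A:*/19, job_C:*/5, job_D:*/6}
Op 7: unregister job_D -> active={job_A:*/19, job_C:*/5}
Op 8: register job_A */16 -> active={job_A:*/16, job_C:*/5}
Op 9: unregister job_A -> active={job_C:*/5}
  job_C: interval 5, next fire after T=246 is 250
Earliest fire time = 250 (job job_C)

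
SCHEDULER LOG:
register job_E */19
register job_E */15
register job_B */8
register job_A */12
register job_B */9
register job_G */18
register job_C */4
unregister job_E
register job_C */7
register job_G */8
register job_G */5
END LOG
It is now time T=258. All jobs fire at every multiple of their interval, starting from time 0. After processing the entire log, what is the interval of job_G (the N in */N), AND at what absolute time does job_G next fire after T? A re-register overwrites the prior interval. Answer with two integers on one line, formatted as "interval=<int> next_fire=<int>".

Answer: interval=5 next_fire=260

Derivation:
Op 1: register job_E */19 -> active={job_E:*/19}
Op 2: register job_E */15 -> active={job_E:*/15}
Op 3: register job_B */8 -> active={job_B:*/8, job_E:*/15}
Op 4: register job_A */12 -> active={job_A:*/12, job_B:*/8, job_E:*/15}
Op 5: register job_B */9 -> active={job_A:*/12, job_B:*/9, job_E:*/15}
Op 6: register job_G */18 -> active={job_A:*/12, job_B:*/9, job_E:*/15, job_G:*/18}
Op 7: register job_C */4 -> active={job_A:*/12, job_B:*/9, job_C:*/4, job_E:*/15, job_G:*/18}
Op 8: unregister job_E -> active={job_A:*/12, job_B:*/9, job_C:*/4, job_G:*/18}
Op 9: register job_C */7 -> active={job_A:*/12, job_B:*/9, job_C:*/7, job_G:*/18}
Op 10: register job_G */8 -> active={job_A:*/12, job_B:*/9, job_C:*/7, job_G:*/8}
Op 11: register job_G */5 -> active={job_A:*/12, job_B:*/9, job_C:*/7, job_G:*/5}
Final interval of job_G = 5
Next fire of job_G after T=258: (258//5+1)*5 = 260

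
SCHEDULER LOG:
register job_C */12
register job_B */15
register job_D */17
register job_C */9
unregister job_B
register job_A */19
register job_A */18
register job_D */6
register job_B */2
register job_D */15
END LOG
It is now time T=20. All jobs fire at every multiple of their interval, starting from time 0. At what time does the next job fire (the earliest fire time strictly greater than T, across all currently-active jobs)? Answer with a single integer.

Answer: 22

Derivation:
Op 1: register job_C */12 -> active={job_C:*/12}
Op 2: register job_B */15 -> active={job_B:*/15, job_C:*/12}
Op 3: register job_D */17 -> active={job_B:*/15, job_C:*/12, job_D:*/17}
Op 4: register job_C */9 -> active={job_B:*/15, job_C:*/9, job_D:*/17}
Op 5: unregister job_B -> active={job_C:*/9, job_D:*/17}
Op 6: register job_A */19 -> active={job_A:*/19, job_C:*/9, job_D:*/17}
Op 7: register job_A */18 -> active={job_A:*/18, job_C:*/9, job_D:*/17}
Op 8: register job_D */6 -> active={job_A:*/18, job_C:*/9, job_D:*/6}
Op 9: register job_B */2 -> active={job_A:*/18, job_B:*/2, job_C:*/9, job_D:*/6}
Op 10: register job_D */15 -> active={job_A:*/18, job_B:*/2, job_C:*/9, job_D:*/15}
  job_A: interval 18, next fire after T=20 is 36
  job_B: interval 2, next fire after T=20 is 22
  job_C: interval 9, next fire after T=20 is 27
  job_D: interval 15, next fire after T=20 is 30
Earliest fire time = 22 (job job_B)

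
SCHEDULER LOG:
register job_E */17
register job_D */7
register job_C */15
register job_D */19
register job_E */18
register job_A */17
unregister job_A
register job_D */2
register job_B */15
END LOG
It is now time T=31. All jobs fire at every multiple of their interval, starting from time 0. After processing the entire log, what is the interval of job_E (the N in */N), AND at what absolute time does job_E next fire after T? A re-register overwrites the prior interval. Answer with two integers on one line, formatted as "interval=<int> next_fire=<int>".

Answer: interval=18 next_fire=36

Derivation:
Op 1: register job_E */17 -> active={job_E:*/17}
Op 2: register job_D */7 -> active={job_D:*/7, job_E:*/17}
Op 3: register job_C */15 -> active={job_C:*/15, job_D:*/7, job_E:*/17}
Op 4: register job_D */19 -> active={job_C:*/15, job_D:*/19, job_E:*/17}
Op 5: register job_E */18 -> active={job_C:*/15, job_D:*/19, job_E:*/18}
Op 6: register job_A */17 -> active={job_A:*/17, job_C:*/15, job_D:*/19, job_E:*/18}
Op 7: unregister job_A -> active={job_C:*/15, job_D:*/19, job_E:*/18}
Op 8: register job_D */2 -> active={job_C:*/15, job_D:*/2, job_E:*/18}
Op 9: register job_B */15 -> active={job_B:*/15, job_C:*/15, job_D:*/2, job_E:*/18}
Final interval of job_E = 18
Next fire of job_E after T=31: (31//18+1)*18 = 36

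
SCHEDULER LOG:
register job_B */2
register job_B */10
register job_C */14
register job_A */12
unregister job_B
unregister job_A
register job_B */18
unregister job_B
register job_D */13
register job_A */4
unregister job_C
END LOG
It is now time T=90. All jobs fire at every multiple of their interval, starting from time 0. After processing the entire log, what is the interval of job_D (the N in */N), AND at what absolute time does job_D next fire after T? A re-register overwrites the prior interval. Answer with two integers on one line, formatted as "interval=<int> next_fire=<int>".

Answer: interval=13 next_fire=91

Derivation:
Op 1: register job_B */2 -> active={job_B:*/2}
Op 2: register job_B */10 -> active={job_B:*/10}
Op 3: register job_C */14 -> active={job_B:*/10, job_C:*/14}
Op 4: register job_A */12 -> active={job_A:*/12, job_B:*/10, job_C:*/14}
Op 5: unregister job_B -> active={job_A:*/12, job_C:*/14}
Op 6: unregister job_A -> active={job_C:*/14}
Op 7: register job_B */18 -> active={job_B:*/18, job_C:*/14}
Op 8: unregister job_B -> active={job_C:*/14}
Op 9: register job_D */13 -> active={job_C:*/14, job_D:*/13}
Op 10: register job_A */4 -> active={job_A:*/4, job_C:*/14, job_D:*/13}
Op 11: unregister job_C -> active={job_A:*/4, job_D:*/13}
Final interval of job_D = 13
Next fire of job_D after T=90: (90//13+1)*13 = 91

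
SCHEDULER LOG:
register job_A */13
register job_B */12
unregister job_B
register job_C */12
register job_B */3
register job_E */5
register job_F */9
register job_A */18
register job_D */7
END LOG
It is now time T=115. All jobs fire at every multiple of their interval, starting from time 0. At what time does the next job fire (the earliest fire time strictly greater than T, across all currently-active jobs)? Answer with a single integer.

Answer: 117

Derivation:
Op 1: register job_A */13 -> active={job_A:*/13}
Op 2: register job_B */12 -> active={job_A:*/13, job_B:*/12}
Op 3: unregister job_B -> active={job_A:*/13}
Op 4: register job_C */12 -> active={job_A:*/13, job_C:*/12}
Op 5: register job_B */3 -> active={job_A:*/13, job_B:*/3, job_C:*/12}
Op 6: register job_E */5 -> active={job_A:*/13, job_B:*/3, job_C:*/12, job_E:*/5}
Op 7: register job_F */9 -> active={job_A:*/13, job_B:*/3, job_C:*/12, job_E:*/5, job_F:*/9}
Op 8: register job_A */18 -> active={job_A:*/18, job_B:*/3, job_C:*/12, job_E:*/5, job_F:*/9}
Op 9: register job_D */7 -> active={job_A:*/18, job_B:*/3, job_C:*/12, job_D:*/7, job_E:*/5, job_F:*/9}
  job_A: interval 18, next fire after T=115 is 126
  job_B: interval 3, next fire after T=115 is 117
  job_C: interval 12, next fire after T=115 is 120
  job_D: interval 7, next fire after T=115 is 119
  job_E: interval 5, next fire after T=115 is 120
  job_F: interval 9, next fire after T=115 is 117
Earliest fire time = 117 (job job_B)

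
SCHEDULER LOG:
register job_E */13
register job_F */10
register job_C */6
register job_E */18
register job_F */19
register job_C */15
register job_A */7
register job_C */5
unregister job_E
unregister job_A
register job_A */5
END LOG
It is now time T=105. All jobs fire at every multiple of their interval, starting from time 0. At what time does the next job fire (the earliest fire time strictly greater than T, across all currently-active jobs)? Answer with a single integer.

Op 1: register job_E */13 -> active={job_E:*/13}
Op 2: register job_F */10 -> active={job_E:*/13, job_F:*/10}
Op 3: register job_C */6 -> active={job_C:*/6, job_E:*/13, job_F:*/10}
Op 4: register job_E */18 -> active={job_C:*/6, job_E:*/18, job_F:*/10}
Op 5: register job_F */19 -> active={job_C:*/6, job_E:*/18, job_F:*/19}
Op 6: register job_C */15 -> active={job_C:*/15, job_E:*/18, job_F:*/19}
Op 7: register job_A */7 -> active={job_A:*/7, job_C:*/15, job_E:*/18, job_F:*/19}
Op 8: register job_C */5 -> active={job_A:*/7, job_C:*/5, job_E:*/18, job_F:*/19}
Op 9: unregister job_E -> active={job_A:*/7, job_C:*/5, job_F:*/19}
Op 10: unregister job_A -> active={job_C:*/5, job_F:*/19}
Op 11: register job_A */5 -> active={job_A:*/5, job_C:*/5, job_F:*/19}
  job_A: interval 5, next fire after T=105 is 110
  job_C: interval 5, next fire after T=105 is 110
  job_F: interval 19, next fire after T=105 is 114
Earliest fire time = 110 (job job_A)

Answer: 110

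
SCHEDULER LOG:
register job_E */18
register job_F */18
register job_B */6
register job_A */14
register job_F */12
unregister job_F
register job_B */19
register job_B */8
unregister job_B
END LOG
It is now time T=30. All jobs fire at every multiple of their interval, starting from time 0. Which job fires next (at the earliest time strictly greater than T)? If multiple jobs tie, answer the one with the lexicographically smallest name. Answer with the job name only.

Answer: job_E

Derivation:
Op 1: register job_E */18 -> active={job_E:*/18}
Op 2: register job_F */18 -> active={job_E:*/18, job_F:*/18}
Op 3: register job_B */6 -> active={job_B:*/6, job_E:*/18, job_F:*/18}
Op 4: register job_A */14 -> active={job_A:*/14, job_B:*/6, job_E:*/18, job_F:*/18}
Op 5: register job_F */12 -> active={job_A:*/14, job_B:*/6, job_E:*/18, job_F:*/12}
Op 6: unregister job_F -> active={job_A:*/14, job_B:*/6, job_E:*/18}
Op 7: register job_B */19 -> active={job_A:*/14, job_B:*/19, job_E:*/18}
Op 8: register job_B */8 -> active={job_A:*/14, job_B:*/8, job_E:*/18}
Op 9: unregister job_B -> active={job_A:*/14, job_E:*/18}
  job_A: interval 14, next fire after T=30 is 42
  job_E: interval 18, next fire after T=30 is 36
Earliest = 36, winner (lex tiebreak) = job_E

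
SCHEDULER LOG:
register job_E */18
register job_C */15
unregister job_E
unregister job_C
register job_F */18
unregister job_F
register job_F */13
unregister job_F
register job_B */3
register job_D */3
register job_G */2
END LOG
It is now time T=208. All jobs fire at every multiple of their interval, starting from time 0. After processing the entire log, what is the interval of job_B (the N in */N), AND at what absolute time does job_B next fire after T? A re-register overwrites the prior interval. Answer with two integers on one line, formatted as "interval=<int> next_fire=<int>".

Op 1: register job_E */18 -> active={job_E:*/18}
Op 2: register job_C */15 -> active={job_C:*/15, job_E:*/18}
Op 3: unregister job_E -> active={job_C:*/15}
Op 4: unregister job_C -> active={}
Op 5: register job_F */18 -> active={job_F:*/18}
Op 6: unregister job_F -> active={}
Op 7: register job_F */13 -> active={job_F:*/13}
Op 8: unregister job_F -> active={}
Op 9: register job_B */3 -> active={job_B:*/3}
Op 10: register job_D */3 -> active={job_B:*/3, job_D:*/3}
Op 11: register job_G */2 -> active={job_B:*/3, job_D:*/3, job_G:*/2}
Final interval of job_B = 3
Next fire of job_B after T=208: (208//3+1)*3 = 210

Answer: interval=3 next_fire=210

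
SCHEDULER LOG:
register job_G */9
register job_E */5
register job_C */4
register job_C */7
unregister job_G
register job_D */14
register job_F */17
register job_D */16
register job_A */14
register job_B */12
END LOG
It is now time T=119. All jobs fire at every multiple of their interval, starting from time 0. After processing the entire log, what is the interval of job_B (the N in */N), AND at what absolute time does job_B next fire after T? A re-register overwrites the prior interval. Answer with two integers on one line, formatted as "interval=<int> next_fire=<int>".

Answer: interval=12 next_fire=120

Derivation:
Op 1: register job_G */9 -> active={job_G:*/9}
Op 2: register job_E */5 -> active={job_E:*/5, job_G:*/9}
Op 3: register job_C */4 -> active={job_C:*/4, job_E:*/5, job_G:*/9}
Op 4: register job_C */7 -> active={job_C:*/7, job_E:*/5, job_G:*/9}
Op 5: unregister job_G -> active={job_C:*/7, job_E:*/5}
Op 6: register job_D */14 -> active={job_C:*/7, job_D:*/14, job_E:*/5}
Op 7: register job_F */17 -> active={job_C:*/7, job_D:*/14, job_E:*/5, job_F:*/17}
Op 8: register job_D */16 -> active={job_C:*/7, job_D:*/16, job_E:*/5, job_F:*/17}
Op 9: register job_A */14 -> active={job_A:*/14, job_C:*/7, job_D:*/16, job_E:*/5, job_F:*/17}
Op 10: register job_B */12 -> active={job_A:*/14, job_B:*/12, job_C:*/7, job_D:*/16, job_E:*/5, job_F:*/17}
Final interval of job_B = 12
Next fire of job_B after T=119: (119//12+1)*12 = 120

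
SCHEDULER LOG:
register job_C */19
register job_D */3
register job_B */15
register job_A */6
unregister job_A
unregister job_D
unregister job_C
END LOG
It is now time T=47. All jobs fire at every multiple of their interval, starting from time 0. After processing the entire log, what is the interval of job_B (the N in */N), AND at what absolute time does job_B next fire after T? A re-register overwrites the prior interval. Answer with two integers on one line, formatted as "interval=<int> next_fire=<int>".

Answer: interval=15 next_fire=60

Derivation:
Op 1: register job_C */19 -> active={job_C:*/19}
Op 2: register job_D */3 -> active={job_C:*/19, job_D:*/3}
Op 3: register job_B */15 -> active={job_B:*/15, job_C:*/19, job_D:*/3}
Op 4: register job_A */6 -> active={job_A:*/6, job_B:*/15, job_C:*/19, job_D:*/3}
Op 5: unregister job_A -> active={job_B:*/15, job_C:*/19, job_D:*/3}
Op 6: unregister job_D -> active={job_B:*/15, job_C:*/19}
Op 7: unregister job_C -> active={job_B:*/15}
Final interval of job_B = 15
Next fire of job_B after T=47: (47//15+1)*15 = 60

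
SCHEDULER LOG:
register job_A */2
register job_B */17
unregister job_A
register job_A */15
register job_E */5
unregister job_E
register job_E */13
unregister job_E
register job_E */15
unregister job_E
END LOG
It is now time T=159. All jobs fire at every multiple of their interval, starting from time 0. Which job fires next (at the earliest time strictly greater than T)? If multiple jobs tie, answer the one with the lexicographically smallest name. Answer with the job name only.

Op 1: register job_A */2 -> active={job_A:*/2}
Op 2: register job_B */17 -> active={job_A:*/2, job_B:*/17}
Op 3: unregister job_A -> active={job_B:*/17}
Op 4: register job_A */15 -> active={job_A:*/15, job_B:*/17}
Op 5: register job_E */5 -> active={job_A:*/15, job_B:*/17, job_E:*/5}
Op 6: unregister job_E -> active={job_A:*/15, job_B:*/17}
Op 7: register job_E */13 -> active={job_A:*/15, job_B:*/17, job_E:*/13}
Op 8: unregister job_E -> active={job_A:*/15, job_B:*/17}
Op 9: register job_E */15 -> active={job_A:*/15, job_B:*/17, job_E:*/15}
Op 10: unregister job_E -> active={job_A:*/15, job_B:*/17}
  job_A: interval 15, next fire after T=159 is 165
  job_B: interval 17, next fire after T=159 is 170
Earliest = 165, winner (lex tiebreak) = job_A

Answer: job_A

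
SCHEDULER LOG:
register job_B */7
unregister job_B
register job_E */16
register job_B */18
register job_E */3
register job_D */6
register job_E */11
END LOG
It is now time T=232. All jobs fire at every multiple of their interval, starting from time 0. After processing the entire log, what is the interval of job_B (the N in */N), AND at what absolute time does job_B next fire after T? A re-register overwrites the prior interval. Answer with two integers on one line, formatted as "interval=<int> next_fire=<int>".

Answer: interval=18 next_fire=234

Derivation:
Op 1: register job_B */7 -> active={job_B:*/7}
Op 2: unregister job_B -> active={}
Op 3: register job_E */16 -> active={job_E:*/16}
Op 4: register job_B */18 -> active={job_B:*/18, job_E:*/16}
Op 5: register job_E */3 -> active={job_B:*/18, job_E:*/3}
Op 6: register job_D */6 -> active={job_B:*/18, job_D:*/6, job_E:*/3}
Op 7: register job_E */11 -> active={job_B:*/18, job_D:*/6, job_E:*/11}
Final interval of job_B = 18
Next fire of job_B after T=232: (232//18+1)*18 = 234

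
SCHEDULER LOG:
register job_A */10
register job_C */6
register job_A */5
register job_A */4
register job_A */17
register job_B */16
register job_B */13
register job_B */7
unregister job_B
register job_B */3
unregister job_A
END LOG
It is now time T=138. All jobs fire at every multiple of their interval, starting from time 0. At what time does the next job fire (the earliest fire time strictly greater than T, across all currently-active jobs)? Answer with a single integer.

Answer: 141

Derivation:
Op 1: register job_A */10 -> active={job_A:*/10}
Op 2: register job_C */6 -> active={job_A:*/10, job_C:*/6}
Op 3: register job_A */5 -> active={job_A:*/5, job_C:*/6}
Op 4: register job_A */4 -> active={job_A:*/4, job_C:*/6}
Op 5: register job_A */17 -> active={job_A:*/17, job_C:*/6}
Op 6: register job_B */16 -> active={job_A:*/17, job_B:*/16, job_C:*/6}
Op 7: register job_B */13 -> active={job_A:*/17, job_B:*/13, job_C:*/6}
Op 8: register job_B */7 -> active={job_A:*/17, job_B:*/7, job_C:*/6}
Op 9: unregister job_B -> active={job_A:*/17, job_C:*/6}
Op 10: register job_B */3 -> active={job_A:*/17, job_B:*/3, job_C:*/6}
Op 11: unregister job_A -> active={job_B:*/3, job_C:*/6}
  job_B: interval 3, next fire after T=138 is 141
  job_C: interval 6, next fire after T=138 is 144
Earliest fire time = 141 (job job_B)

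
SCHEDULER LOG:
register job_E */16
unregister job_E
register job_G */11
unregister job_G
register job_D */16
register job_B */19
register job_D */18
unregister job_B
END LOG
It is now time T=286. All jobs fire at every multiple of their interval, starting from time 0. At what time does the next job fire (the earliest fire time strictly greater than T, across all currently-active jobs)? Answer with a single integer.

Op 1: register job_E */16 -> active={job_E:*/16}
Op 2: unregister job_E -> active={}
Op 3: register job_G */11 -> active={job_G:*/11}
Op 4: unregister job_G -> active={}
Op 5: register job_D */16 -> active={job_D:*/16}
Op 6: register job_B */19 -> active={job_B:*/19, job_D:*/16}
Op 7: register job_D */18 -> active={job_B:*/19, job_D:*/18}
Op 8: unregister job_B -> active={job_D:*/18}
  job_D: interval 18, next fire after T=286 is 288
Earliest fire time = 288 (job job_D)

Answer: 288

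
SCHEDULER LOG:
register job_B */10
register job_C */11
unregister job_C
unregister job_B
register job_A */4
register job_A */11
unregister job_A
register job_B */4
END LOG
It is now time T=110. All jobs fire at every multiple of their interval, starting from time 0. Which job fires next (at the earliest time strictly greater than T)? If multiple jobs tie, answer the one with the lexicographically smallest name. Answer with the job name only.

Answer: job_B

Derivation:
Op 1: register job_B */10 -> active={job_B:*/10}
Op 2: register job_C */11 -> active={job_B:*/10, job_C:*/11}
Op 3: unregister job_C -> active={job_B:*/10}
Op 4: unregister job_B -> active={}
Op 5: register job_A */4 -> active={job_A:*/4}
Op 6: register job_A */11 -> active={job_A:*/11}
Op 7: unregister job_A -> active={}
Op 8: register job_B */4 -> active={job_B:*/4}
  job_B: interval 4, next fire after T=110 is 112
Earliest = 112, winner (lex tiebreak) = job_B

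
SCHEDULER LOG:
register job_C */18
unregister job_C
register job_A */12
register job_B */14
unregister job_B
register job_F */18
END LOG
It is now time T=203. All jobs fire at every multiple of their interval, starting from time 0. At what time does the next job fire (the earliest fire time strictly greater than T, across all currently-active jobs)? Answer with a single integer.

Op 1: register job_C */18 -> active={job_C:*/18}
Op 2: unregister job_C -> active={}
Op 3: register job_A */12 -> active={job_A:*/12}
Op 4: register job_B */14 -> active={job_A:*/12, job_B:*/14}
Op 5: unregister job_B -> active={job_A:*/12}
Op 6: register job_F */18 -> active={job_A:*/12, job_F:*/18}
  job_A: interval 12, next fire after T=203 is 204
  job_F: interval 18, next fire after T=203 is 216
Earliest fire time = 204 (job job_A)

Answer: 204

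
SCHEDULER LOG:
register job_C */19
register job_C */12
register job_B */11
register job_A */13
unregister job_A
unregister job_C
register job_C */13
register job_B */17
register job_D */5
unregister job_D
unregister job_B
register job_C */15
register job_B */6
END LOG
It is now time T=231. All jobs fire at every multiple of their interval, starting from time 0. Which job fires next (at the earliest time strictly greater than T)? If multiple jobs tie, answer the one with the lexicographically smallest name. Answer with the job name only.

Op 1: register job_C */19 -> active={job_C:*/19}
Op 2: register job_C */12 -> active={job_C:*/12}
Op 3: register job_B */11 -> active={job_B:*/11, job_C:*/12}
Op 4: register job_A */13 -> active={job_A:*/13, job_B:*/11, job_C:*/12}
Op 5: unregister job_A -> active={job_B:*/11, job_C:*/12}
Op 6: unregister job_C -> active={job_B:*/11}
Op 7: register job_C */13 -> active={job_B:*/11, job_C:*/13}
Op 8: register job_B */17 -> active={job_B:*/17, job_C:*/13}
Op 9: register job_D */5 -> active={job_B:*/17, job_C:*/13, job_D:*/5}
Op 10: unregister job_D -> active={job_B:*/17, job_C:*/13}
Op 11: unregister job_B -> active={job_C:*/13}
Op 12: register job_C */15 -> active={job_C:*/15}
Op 13: register job_B */6 -> active={job_B:*/6, job_C:*/15}
  job_B: interval 6, next fire after T=231 is 234
  job_C: interval 15, next fire after T=231 is 240
Earliest = 234, winner (lex tiebreak) = job_B

Answer: job_B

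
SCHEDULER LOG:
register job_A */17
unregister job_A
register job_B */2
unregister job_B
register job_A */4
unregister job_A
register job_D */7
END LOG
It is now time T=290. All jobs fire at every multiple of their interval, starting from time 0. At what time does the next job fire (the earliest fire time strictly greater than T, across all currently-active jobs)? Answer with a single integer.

Answer: 294

Derivation:
Op 1: register job_A */17 -> active={job_A:*/17}
Op 2: unregister job_A -> active={}
Op 3: register job_B */2 -> active={job_B:*/2}
Op 4: unregister job_B -> active={}
Op 5: register job_A */4 -> active={job_A:*/4}
Op 6: unregister job_A -> active={}
Op 7: register job_D */7 -> active={job_D:*/7}
  job_D: interval 7, next fire after T=290 is 294
Earliest fire time = 294 (job job_D)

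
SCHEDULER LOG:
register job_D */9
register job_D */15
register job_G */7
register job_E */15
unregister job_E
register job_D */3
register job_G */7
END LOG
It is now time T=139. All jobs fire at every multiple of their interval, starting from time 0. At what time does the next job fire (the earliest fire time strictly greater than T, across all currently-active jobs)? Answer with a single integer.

Op 1: register job_D */9 -> active={job_D:*/9}
Op 2: register job_D */15 -> active={job_D:*/15}
Op 3: register job_G */7 -> active={job_D:*/15, job_G:*/7}
Op 4: register job_E */15 -> active={job_D:*/15, job_E:*/15, job_G:*/7}
Op 5: unregister job_E -> active={job_D:*/15, job_G:*/7}
Op 6: register job_D */3 -> active={job_D:*/3, job_G:*/7}
Op 7: register job_G */7 -> active={job_D:*/3, job_G:*/7}
  job_D: interval 3, next fire after T=139 is 141
  job_G: interval 7, next fire after T=139 is 140
Earliest fire time = 140 (job job_G)

Answer: 140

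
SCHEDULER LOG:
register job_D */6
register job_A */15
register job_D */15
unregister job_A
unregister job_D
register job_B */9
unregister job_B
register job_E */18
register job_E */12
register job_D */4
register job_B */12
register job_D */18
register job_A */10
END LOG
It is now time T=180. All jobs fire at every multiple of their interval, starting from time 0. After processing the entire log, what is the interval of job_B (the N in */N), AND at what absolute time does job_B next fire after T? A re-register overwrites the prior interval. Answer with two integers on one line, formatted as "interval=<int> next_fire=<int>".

Answer: interval=12 next_fire=192

Derivation:
Op 1: register job_D */6 -> active={job_D:*/6}
Op 2: register job_A */15 -> active={job_A:*/15, job_D:*/6}
Op 3: register job_D */15 -> active={job_A:*/15, job_D:*/15}
Op 4: unregister job_A -> active={job_D:*/15}
Op 5: unregister job_D -> active={}
Op 6: register job_B */9 -> active={job_B:*/9}
Op 7: unregister job_B -> active={}
Op 8: register job_E */18 -> active={job_E:*/18}
Op 9: register job_E */12 -> active={job_E:*/12}
Op 10: register job_D */4 -> active={job_D:*/4, job_E:*/12}
Op 11: register job_B */12 -> active={job_B:*/12, job_D:*/4, job_E:*/12}
Op 12: register job_D */18 -> active={job_B:*/12, job_D:*/18, job_E:*/12}
Op 13: register job_A */10 -> active={job_A:*/10, job_B:*/12, job_D:*/18, job_E:*/12}
Final interval of job_B = 12
Next fire of job_B after T=180: (180//12+1)*12 = 192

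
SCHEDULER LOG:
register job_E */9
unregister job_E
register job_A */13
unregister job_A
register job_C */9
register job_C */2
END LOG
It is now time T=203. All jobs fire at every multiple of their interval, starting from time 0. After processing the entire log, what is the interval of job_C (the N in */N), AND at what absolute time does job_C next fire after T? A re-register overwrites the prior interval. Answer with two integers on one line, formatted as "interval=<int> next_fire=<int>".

Op 1: register job_E */9 -> active={job_E:*/9}
Op 2: unregister job_E -> active={}
Op 3: register job_A */13 -> active={job_A:*/13}
Op 4: unregister job_A -> active={}
Op 5: register job_C */9 -> active={job_C:*/9}
Op 6: register job_C */2 -> active={job_C:*/2}
Final interval of job_C = 2
Next fire of job_C after T=203: (203//2+1)*2 = 204

Answer: interval=2 next_fire=204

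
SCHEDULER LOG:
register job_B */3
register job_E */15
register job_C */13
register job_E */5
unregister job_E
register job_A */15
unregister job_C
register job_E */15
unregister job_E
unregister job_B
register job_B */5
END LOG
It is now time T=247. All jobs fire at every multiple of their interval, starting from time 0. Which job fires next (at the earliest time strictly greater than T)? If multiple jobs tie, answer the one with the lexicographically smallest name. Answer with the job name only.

Op 1: register job_B */3 -> active={job_B:*/3}
Op 2: register job_E */15 -> active={job_B:*/3, job_E:*/15}
Op 3: register job_C */13 -> active={job_B:*/3, job_C:*/13, job_E:*/15}
Op 4: register job_E */5 -> active={job_B:*/3, job_C:*/13, job_E:*/5}
Op 5: unregister job_E -> active={job_B:*/3, job_C:*/13}
Op 6: register job_A */15 -> active={job_A:*/15, job_B:*/3, job_C:*/13}
Op 7: unregister job_C -> active={job_A:*/15, job_B:*/3}
Op 8: register job_E */15 -> active={job_A:*/15, job_B:*/3, job_E:*/15}
Op 9: unregister job_E -> active={job_A:*/15, job_B:*/3}
Op 10: unregister job_B -> active={job_A:*/15}
Op 11: register job_B */5 -> active={job_A:*/15, job_B:*/5}
  job_A: interval 15, next fire after T=247 is 255
  job_B: interval 5, next fire after T=247 is 250
Earliest = 250, winner (lex tiebreak) = job_B

Answer: job_B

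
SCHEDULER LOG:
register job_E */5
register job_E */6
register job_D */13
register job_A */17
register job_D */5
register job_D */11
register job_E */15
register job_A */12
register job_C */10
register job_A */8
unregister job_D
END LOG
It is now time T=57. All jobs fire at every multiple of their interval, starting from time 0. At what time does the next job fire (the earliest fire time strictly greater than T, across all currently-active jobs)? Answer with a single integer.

Op 1: register job_E */5 -> active={job_E:*/5}
Op 2: register job_E */6 -> active={job_E:*/6}
Op 3: register job_D */13 -> active={job_D:*/13, job_E:*/6}
Op 4: register job_A */17 -> active={job_A:*/17, job_D:*/13, job_E:*/6}
Op 5: register job_D */5 -> active={job_A:*/17, job_D:*/5, job_E:*/6}
Op 6: register job_D */11 -> active={job_A:*/17, job_D:*/11, job_E:*/6}
Op 7: register job_E */15 -> active={job_A:*/17, job_D:*/11, job_E:*/15}
Op 8: register job_A */12 -> active={job_A:*/12, job_D:*/11, job_E:*/15}
Op 9: register job_C */10 -> active={job_A:*/12, job_C:*/10, job_D:*/11, job_E:*/15}
Op 10: register job_A */8 -> active={job_A:*/8, job_C:*/10, job_D:*/11, job_E:*/15}
Op 11: unregister job_D -> active={job_A:*/8, job_C:*/10, job_E:*/15}
  job_A: interval 8, next fire after T=57 is 64
  job_C: interval 10, next fire after T=57 is 60
  job_E: interval 15, next fire after T=57 is 60
Earliest fire time = 60 (job job_C)

Answer: 60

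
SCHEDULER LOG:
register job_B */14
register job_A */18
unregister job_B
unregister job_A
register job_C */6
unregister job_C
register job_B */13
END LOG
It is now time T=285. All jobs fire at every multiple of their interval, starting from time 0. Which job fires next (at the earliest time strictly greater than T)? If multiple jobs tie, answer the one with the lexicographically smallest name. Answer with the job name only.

Answer: job_B

Derivation:
Op 1: register job_B */14 -> active={job_B:*/14}
Op 2: register job_A */18 -> active={job_A:*/18, job_B:*/14}
Op 3: unregister job_B -> active={job_A:*/18}
Op 4: unregister job_A -> active={}
Op 5: register job_C */6 -> active={job_C:*/6}
Op 6: unregister job_C -> active={}
Op 7: register job_B */13 -> active={job_B:*/13}
  job_B: interval 13, next fire after T=285 is 286
Earliest = 286, winner (lex tiebreak) = job_B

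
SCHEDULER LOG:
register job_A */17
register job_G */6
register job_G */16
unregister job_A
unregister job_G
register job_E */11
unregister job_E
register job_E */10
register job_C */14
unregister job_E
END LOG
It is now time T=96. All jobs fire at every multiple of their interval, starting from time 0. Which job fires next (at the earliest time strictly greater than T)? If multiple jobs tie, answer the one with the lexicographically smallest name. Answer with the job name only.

Op 1: register job_A */17 -> active={job_A:*/17}
Op 2: register job_G */6 -> active={job_A:*/17, job_G:*/6}
Op 3: register job_G */16 -> active={job_A:*/17, job_G:*/16}
Op 4: unregister job_A -> active={job_G:*/16}
Op 5: unregister job_G -> active={}
Op 6: register job_E */11 -> active={job_E:*/11}
Op 7: unregister job_E -> active={}
Op 8: register job_E */10 -> active={job_E:*/10}
Op 9: register job_C */14 -> active={job_C:*/14, job_E:*/10}
Op 10: unregister job_E -> active={job_C:*/14}
  job_C: interval 14, next fire after T=96 is 98
Earliest = 98, winner (lex tiebreak) = job_C

Answer: job_C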